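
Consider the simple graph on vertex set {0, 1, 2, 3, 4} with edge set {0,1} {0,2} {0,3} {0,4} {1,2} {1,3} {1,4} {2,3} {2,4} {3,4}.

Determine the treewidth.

A width-4 tree decomposition is:
Bags: B1 = {0, 1, 2, 3, 4}
Tree: (single bag)
A single bag containing all 5 vertices is trivially a valid decomposition of width 4. On the other hand G contains the 5-clique {0, 1, 2, 3, 4}. A clique must lie in a single bag of any decomposition, so no decomposition can have width below 4. Hence tw(G) = 4 exactly.

4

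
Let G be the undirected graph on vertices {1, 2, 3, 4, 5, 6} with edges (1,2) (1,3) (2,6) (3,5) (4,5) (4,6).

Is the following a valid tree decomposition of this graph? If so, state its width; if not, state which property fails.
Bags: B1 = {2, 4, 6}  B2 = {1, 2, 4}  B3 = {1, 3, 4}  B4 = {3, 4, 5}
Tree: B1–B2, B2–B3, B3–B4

Every vertex of G appears in some bag (union = {1, 2, 3, 4, 5, 6}); every edge is covered by a bag; and for each vertex v the set of bags containing v is connected in the bag tree. The decomposition is therefore valid. The largest bag has 3 vertices, so the width is 2.

Yes; width 2.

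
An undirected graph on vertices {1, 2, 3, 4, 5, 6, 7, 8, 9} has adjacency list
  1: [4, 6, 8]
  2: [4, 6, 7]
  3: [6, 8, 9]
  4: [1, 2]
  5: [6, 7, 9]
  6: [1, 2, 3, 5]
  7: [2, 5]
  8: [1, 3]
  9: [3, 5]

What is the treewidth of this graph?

3

A width-3 tree decomposition is:
Bags: B1 = {2, 4, 5, 7}  B2 = {2, 4, 5, 6}  B3 = {1, 4, 5, 6}  B4 = {1, 5, 6, 9}  B5 = {1, 3, 6, 9}  B6 = {1, 3, 8, 9}
Tree: B1–B2, B2–B3, B3–B4, B4–B5, B5–B6
The largest bag has 4 vertices, giving width 3; this decomposition certifies tw(G) ≤ 3. For the lower bound: the 4 vertex sets {2,4,7}, {5}, {6}, {1,3,8,9} are disjoint, each induces a connected subgraph, and every pair is joined by at least one edge of G. Contracting each set to a single vertex therefore yields K_{4} as a minor, and since treewidth is minor-monotone, tw(G) ≥ tw(K_{4}) = 3. Combining the bounds, tw(G) = 3.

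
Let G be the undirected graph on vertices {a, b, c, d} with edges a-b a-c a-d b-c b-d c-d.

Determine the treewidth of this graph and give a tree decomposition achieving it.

Treewidth 3.
One optimal decomposition is:
Bags: B1 = {a, b, c, d}
Tree: (single bag)

A single bag containing all 4 vertices is trivially a valid decomposition of width 3. Conversely, {a, b, c, d} is a clique of size 4, and the vertices of any clique must share a bag in every tree decomposition; so some bag has ≥ 4 vertices and tw(G) ≥ 3. The upper and lower bounds meet at 3, so that is the treewidth.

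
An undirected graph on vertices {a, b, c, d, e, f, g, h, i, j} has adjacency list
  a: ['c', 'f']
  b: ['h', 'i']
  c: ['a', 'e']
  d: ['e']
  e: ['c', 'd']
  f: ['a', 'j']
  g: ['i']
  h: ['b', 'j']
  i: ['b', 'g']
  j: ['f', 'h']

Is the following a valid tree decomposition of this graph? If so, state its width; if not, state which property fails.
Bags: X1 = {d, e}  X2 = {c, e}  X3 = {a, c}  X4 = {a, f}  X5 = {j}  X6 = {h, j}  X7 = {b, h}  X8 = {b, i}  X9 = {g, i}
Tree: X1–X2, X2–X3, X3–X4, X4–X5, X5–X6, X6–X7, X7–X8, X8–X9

No — edge (f,j) lies in no bag.

A tree decomposition must satisfy three properties: every vertex lies in some bag; for every edge, both endpoints lie together in some bag; and for every vertex, the bags containing it form a connected subtree. Here edge (f,j) lies in no bag, so the decomposition is invalid.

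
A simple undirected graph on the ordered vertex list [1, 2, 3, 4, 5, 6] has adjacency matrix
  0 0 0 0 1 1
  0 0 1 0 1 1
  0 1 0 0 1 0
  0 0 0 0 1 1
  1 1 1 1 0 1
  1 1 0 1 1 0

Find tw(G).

2

A width-2 tree decomposition is:
Bags: B1 = {4, 5, 6}  B2 = {2, 5, 6}  B3 = {2, 3, 5}  B4 = {1, 5, 6}
Tree: B1–B2, B2–B3, B1–B4
The largest bag has 3 vertices, giving width 2; this decomposition certifies tw(G) ≤ 2. On the other hand G contains the 3-clique {2, 3, 5}. A clique must lie in a single bag of any decomposition, so no decomposition can have width below 2. Hence tw(G) = 2 exactly.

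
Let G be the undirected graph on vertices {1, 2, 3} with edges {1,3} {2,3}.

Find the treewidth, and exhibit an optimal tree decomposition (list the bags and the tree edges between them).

Each bag holds 2 vertices, so the decomposition has width 1, which upper-bounds the treewidth. Any graph with an edge has treewidth ≥ 1, and G has the edge 3–1. The upper and lower bounds meet at 1, so that is the treewidth.

Treewidth 1.
Bags: B1 = {1, 3}  B2 = {2, 3}
Tree: B1–B2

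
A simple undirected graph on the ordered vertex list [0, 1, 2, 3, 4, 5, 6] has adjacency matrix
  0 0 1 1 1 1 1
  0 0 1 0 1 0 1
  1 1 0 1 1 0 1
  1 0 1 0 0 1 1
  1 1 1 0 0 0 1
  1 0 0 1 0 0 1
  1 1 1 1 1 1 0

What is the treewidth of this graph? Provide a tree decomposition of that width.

The largest bag has 4 vertices, giving width 3; this decomposition certifies tw(G) ≤ 3. On the other hand G contains the 4-clique {0, 2, 3, 6}. A clique must lie in a single bag of any decomposition, so no decomposition can have width below 3. The upper and lower bounds meet at 3, so that is the treewidth.

Treewidth 3.
One optimal decomposition is:
Bags: B1 = {0, 2, 3, 6}  B2 = {0, 2, 4, 6}  B3 = {0, 3, 5, 6}  B4 = {1, 2, 4, 6}
Tree: B1–B2, B1–B3, B2–B4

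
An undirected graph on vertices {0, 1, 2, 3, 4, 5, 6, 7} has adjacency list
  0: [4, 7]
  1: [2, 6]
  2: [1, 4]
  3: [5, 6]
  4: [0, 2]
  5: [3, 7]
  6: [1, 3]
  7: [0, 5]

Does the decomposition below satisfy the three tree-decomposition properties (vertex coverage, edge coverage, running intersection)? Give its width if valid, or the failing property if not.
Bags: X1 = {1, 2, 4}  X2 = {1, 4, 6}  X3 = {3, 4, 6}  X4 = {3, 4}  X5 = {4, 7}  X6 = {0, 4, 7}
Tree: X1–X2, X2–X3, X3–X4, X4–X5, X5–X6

A tree decomposition must satisfy three properties: every vertex lies in some bag; for every edge, both endpoints lie together in some bag; and for every vertex, the bags containing it form a connected subtree. Here vertex 5 appears in no bag, so the decomposition is invalid.

No — vertex 5 appears in no bag.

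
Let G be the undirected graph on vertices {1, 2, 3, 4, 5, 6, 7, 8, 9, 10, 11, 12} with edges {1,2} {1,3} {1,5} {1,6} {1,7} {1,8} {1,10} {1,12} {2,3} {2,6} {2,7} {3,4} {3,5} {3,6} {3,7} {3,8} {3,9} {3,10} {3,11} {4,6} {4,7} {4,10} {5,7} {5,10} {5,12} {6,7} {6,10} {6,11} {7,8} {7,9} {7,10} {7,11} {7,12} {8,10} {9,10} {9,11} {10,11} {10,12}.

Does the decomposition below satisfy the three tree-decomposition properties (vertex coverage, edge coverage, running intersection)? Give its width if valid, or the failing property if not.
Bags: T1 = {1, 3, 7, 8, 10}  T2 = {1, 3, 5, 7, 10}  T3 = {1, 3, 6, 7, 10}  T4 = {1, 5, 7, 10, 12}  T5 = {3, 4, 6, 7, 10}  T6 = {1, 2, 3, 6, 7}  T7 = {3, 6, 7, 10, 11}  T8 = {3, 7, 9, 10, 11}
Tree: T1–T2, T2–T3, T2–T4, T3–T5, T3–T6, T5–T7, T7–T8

Yes; width 4.

Checking the three conditions: (i) the bags cover all of {1, 2, 3, 4, 5, 6, 7, 8, 9, 10, 11, 12}; (ii) for each edge, some bag contains both endpoints; (iii) the bags containing any fixed vertex form a subtree. All hold, so the decomposition is valid with width 5 − 1 = 4.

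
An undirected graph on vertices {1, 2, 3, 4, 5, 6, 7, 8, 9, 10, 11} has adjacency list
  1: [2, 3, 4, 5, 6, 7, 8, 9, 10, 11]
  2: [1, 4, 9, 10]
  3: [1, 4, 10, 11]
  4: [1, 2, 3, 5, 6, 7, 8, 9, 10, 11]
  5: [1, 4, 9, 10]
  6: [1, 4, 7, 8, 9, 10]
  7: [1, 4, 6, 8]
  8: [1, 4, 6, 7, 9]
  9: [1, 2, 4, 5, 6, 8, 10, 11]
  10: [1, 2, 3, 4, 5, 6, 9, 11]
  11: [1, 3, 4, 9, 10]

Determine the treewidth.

A width-4 tree decomposition is:
Bags: B1 = {1, 4, 9, 10, 11}  B2 = {1, 4, 6, 9, 10}  B3 = {1, 2, 4, 9, 10}  B4 = {1, 4, 6, 8, 9}  B5 = {1, 3, 4, 10, 11}  B6 = {1, 4, 5, 9, 10}  B7 = {1, 4, 6, 7, 8}
Tree: B1–B2, B2–B3, B2–B4, B1–B5, B1–B6, B4–B7
Every bag has size at most 5, so the width is 5 − 1 = 4 and tw(G) ≤ 4. On the other hand G contains the 5-clique {1, 4, 6, 8, 9}. A clique must lie in a single bag of any decomposition, so no decomposition can have width below 4. Therefore the treewidth is 4.

4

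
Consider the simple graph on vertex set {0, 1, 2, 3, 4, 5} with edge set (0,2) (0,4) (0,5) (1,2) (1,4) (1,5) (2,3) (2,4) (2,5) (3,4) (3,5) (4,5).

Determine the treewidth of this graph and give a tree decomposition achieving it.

Treewidth 3.
Bags: B1 = {1, 2, 4, 5}  B2 = {2, 3, 4, 5}  B3 = {0, 2, 4, 5}
Tree: B1–B2, B1–B3

Every bag has size at most 4, so the width is 4 − 1 = 3 and tw(G) ≤ 3. For the lower bound, the 4 vertices {0, 2, 4, 5} are pairwise adjacent, and any tree decomposition puts a clique entirely inside one bag — forcing width ≥ 3. Hence tw(G) = 3 exactly.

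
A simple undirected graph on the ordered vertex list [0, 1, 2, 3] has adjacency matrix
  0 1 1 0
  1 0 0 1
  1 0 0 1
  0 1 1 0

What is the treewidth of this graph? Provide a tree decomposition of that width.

The largest bag has 3 vertices, giving width 2; this decomposition certifies tw(G) ≤ 2. Since 2–0–1–3–2 is a cycle in G, G is not acyclic. Forests are exactly the graphs of treewidth ≤ 1, so tw(G) ≥ 2. Hence tw(G) = 2 exactly.

Treewidth 2.
Bags: B1 = {0, 1, 2}  B2 = {1, 2, 3}
Tree: B1–B2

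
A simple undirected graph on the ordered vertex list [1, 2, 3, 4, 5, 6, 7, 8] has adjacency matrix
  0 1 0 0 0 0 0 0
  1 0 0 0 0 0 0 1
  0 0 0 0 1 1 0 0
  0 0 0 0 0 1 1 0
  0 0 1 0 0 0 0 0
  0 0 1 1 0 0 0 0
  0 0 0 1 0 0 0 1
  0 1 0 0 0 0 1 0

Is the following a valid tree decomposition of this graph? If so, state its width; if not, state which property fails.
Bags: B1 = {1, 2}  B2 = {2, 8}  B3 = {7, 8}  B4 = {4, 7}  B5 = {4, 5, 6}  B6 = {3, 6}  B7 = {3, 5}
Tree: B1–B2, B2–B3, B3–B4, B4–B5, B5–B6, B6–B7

No — bags containing vertex 5 are not connected in the tree.

A tree decomposition must satisfy three properties: every vertex lies in some bag; for every edge, both endpoints lie together in some bag; and for every vertex, the bags containing it form a connected subtree. Here bags containing vertex 5 are not connected in the tree, so the decomposition is invalid.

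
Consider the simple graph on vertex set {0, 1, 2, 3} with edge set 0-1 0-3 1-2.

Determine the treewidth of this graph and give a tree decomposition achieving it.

Treewidth 1.
One such decomposition:
Bags: B1 = {1, 2}  B2 = {0, 1}  B3 = {0, 3}
Tree: B1–B2, B2–B3

Every bag has size at most 2, so the width is 2 − 1 = 1 and tw(G) ≤ 1. G has an edge, so its treewidth is at least 1. Therefore the treewidth is 1.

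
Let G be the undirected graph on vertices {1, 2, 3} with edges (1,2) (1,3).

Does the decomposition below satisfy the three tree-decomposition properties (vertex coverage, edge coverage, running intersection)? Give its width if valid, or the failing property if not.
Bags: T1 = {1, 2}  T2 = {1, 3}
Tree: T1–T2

Yes; width 1.

Vertex coverage: the bags together contain {1, 2, 3}, the full vertex set. Edge coverage: each edge of G has both endpoints in at least one bag. Running intersection: for every vertex, the bags containing it form a connected subtree. All three properties hold, so this is a valid tree decomposition of width max|bag| − 1 = 1, and hence tw(G) ≤ 1.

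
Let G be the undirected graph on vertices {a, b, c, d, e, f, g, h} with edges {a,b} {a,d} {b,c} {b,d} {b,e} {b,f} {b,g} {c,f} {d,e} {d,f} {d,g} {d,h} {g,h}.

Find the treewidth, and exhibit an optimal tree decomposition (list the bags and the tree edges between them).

Each bag holds 3 vertices, so the decomposition has width 2, which upper-bounds the treewidth. Conversely, {d, g, h} is a clique of size 3, and the vertices of any clique must share a bag in every tree decomposition; so some bag has ≥ 3 vertices and tw(G) ≥ 2. Hence tw(G) = 2 exactly.

Treewidth 2.
Bags: B1 = {b, d, f}  B2 = {b, d, g}  B3 = {a, b, d}  B4 = {d, g, h}  B5 = {b, c, f}  B6 = {b, d, e}
Tree: B1–B2, B2–B3, B2–B4, B1–B5, B1–B6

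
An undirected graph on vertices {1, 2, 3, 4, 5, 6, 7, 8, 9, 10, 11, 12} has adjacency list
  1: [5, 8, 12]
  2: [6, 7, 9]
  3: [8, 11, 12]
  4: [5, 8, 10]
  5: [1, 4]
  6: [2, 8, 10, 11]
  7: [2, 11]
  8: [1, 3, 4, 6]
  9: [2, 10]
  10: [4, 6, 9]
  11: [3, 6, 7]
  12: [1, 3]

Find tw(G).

A width-3 tree decomposition is:
Bags: B1 = {1, 4, 5, 12}  B2 = {1, 4, 8, 12}  B3 = {3, 4, 8, 12}  B4 = {3, 4, 8, 10}  B5 = {3, 6, 8, 10}  B6 = {3, 6, 10, 11}  B7 = {6, 9, 10, 11}  B8 = {2, 6, 9, 11}  B9 = {2, 7, 9, 11}
Tree: B1–B2, B2–B3, B3–B4, B4–B5, B5–B6, B6–B7, B7–B8, B8–B9
Every bag has size at most 4, so the width is 4 − 1 = 3 and tw(G) ≤ 3. For the lower bound: the 4 vertex sets {1,5,12}, {4}, {8}, {3,6,10,11} are disjoint, each induces a connected subgraph, and every pair is joined by at least one edge of G. Contracting each set to a single vertex therefore yields K_{4} as a minor, and since treewidth is minor-monotone, tw(G) ≥ tw(K_{4}) = 3. Therefore the treewidth is 3.

3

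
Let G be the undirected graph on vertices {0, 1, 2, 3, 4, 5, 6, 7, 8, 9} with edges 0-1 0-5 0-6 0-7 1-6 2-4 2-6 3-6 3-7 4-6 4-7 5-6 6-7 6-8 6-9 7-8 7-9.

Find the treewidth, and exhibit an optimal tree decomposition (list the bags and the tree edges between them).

The largest bag has 3 vertices, giving width 2; this decomposition certifies tw(G) ≤ 2. Conversely, {0, 1, 6} is a clique of size 3, and the vertices of any clique must share a bag in every tree decomposition; so some bag has ≥ 3 vertices and tw(G) ≥ 2. Hence tw(G) = 2 exactly.

Treewidth 2.
One optimal decomposition is:
Bags: B1 = {4, 6, 7}  B2 = {0, 6, 7}  B3 = {3, 6, 7}  B4 = {2, 4, 6}  B5 = {0, 5, 6}  B6 = {6, 7, 9}  B7 = {0, 1, 6}  B8 = {6, 7, 8}
Tree: B1–B2, B2–B3, B1–B4, B2–B5, B3–B6, B2–B7, B1–B8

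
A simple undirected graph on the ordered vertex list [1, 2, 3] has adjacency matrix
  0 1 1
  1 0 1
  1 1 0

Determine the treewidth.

2

A width-2 tree decomposition is:
Bags: B1 = {1, 2, 3}
Tree: (single bag)
With just one bag of size 3, the width is 3 − 1 = 2, so tw(G) ≤ 2. For the lower bound, the 3 vertices {1, 2, 3} are pairwise adjacent, and any tree decomposition puts a clique entirely inside one bag — forcing width ≥ 2. The upper and lower bounds meet at 2, so that is the treewidth.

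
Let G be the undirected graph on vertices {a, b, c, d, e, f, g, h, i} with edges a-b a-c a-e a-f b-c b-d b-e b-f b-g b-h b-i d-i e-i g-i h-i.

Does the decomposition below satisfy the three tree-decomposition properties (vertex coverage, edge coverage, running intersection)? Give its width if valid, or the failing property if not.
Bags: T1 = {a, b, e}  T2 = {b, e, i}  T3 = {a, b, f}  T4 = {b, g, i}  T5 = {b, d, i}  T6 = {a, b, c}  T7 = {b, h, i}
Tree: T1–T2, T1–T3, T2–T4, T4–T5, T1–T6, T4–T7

Vertex coverage: the bags together contain {a, b, c, d, e, f, g, h, i}, the full vertex set. Edge coverage: each edge of G has both endpoints in at least one bag. Running intersection: for every vertex, the bags containing it form a connected subtree. All three properties hold, so this is a valid tree decomposition of width max|bag| − 1 = 2, and hence tw(G) ≤ 2.

Yes; width 2.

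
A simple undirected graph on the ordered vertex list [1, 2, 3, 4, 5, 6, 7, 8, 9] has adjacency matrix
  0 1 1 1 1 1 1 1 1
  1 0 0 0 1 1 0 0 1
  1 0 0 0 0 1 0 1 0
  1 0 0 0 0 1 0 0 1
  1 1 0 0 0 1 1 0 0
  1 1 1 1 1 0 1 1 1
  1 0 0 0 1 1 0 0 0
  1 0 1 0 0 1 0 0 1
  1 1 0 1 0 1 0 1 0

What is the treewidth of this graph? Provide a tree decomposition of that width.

Every bag has size at most 4, so the width is 4 − 1 = 3 and tw(G) ≤ 3. Conversely, {1, 6, 8, 9} is a clique of size 4, and the vertices of any clique must share a bag in every tree decomposition; so some bag has ≥ 4 vertices and tw(G) ≥ 3. Therefore the treewidth is 3.

Treewidth 3.
One optimal decomposition is:
Bags: B1 = {1, 2, 6, 9}  B2 = {1, 6, 8, 9}  B3 = {1, 3, 6, 8}  B4 = {1, 4, 6, 9}  B5 = {1, 2, 5, 6}  B6 = {1, 5, 6, 7}
Tree: B1–B2, B2–B3, B1–B4, B1–B5, B5–B6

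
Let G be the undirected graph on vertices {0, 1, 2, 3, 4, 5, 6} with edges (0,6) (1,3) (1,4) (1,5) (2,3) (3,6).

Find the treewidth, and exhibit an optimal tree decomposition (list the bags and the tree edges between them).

Treewidth 1.
Bags: B1 = {1, 4}  B2 = {1, 3}  B3 = {1, 5}  B4 = {3, 6}  B5 = {0, 6}  B6 = {2, 3}
Tree: B1–B2, B2–B3, B2–B4, B4–B5, B4–B6

The largest bag has 2 vertices, giving width 1; this decomposition certifies tw(G) ≤ 1. G has an edge, so its treewidth is at least 1. Hence tw(G) = 1 exactly.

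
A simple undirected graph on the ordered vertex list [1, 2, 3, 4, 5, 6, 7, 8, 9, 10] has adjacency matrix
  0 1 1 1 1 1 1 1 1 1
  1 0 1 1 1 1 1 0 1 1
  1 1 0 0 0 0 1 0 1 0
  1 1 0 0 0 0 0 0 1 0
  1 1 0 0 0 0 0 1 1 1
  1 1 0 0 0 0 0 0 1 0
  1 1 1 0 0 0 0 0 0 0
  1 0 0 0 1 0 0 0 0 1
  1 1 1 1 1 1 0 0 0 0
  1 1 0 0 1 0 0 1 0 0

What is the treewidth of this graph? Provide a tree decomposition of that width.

Every bag has size at most 4, so the width is 4 − 1 = 3 and tw(G) ≤ 3. For the lower bound, the 4 vertices {1, 5, 8, 10} are pairwise adjacent, and any tree decomposition puts a clique entirely inside one bag — forcing width ≥ 3. Hence tw(G) = 3 exactly.

Treewidth 3.
Bags: B1 = {1, 2, 3, 9}  B2 = {1, 2, 3, 7}  B3 = {1, 2, 5, 9}  B4 = {1, 2, 5, 10}  B5 = {1, 5, 8, 10}  B6 = {1, 2, 4, 9}  B7 = {1, 2, 6, 9}
Tree: B1–B2, B1–B3, B3–B4, B4–B5, B3–B6, B1–B7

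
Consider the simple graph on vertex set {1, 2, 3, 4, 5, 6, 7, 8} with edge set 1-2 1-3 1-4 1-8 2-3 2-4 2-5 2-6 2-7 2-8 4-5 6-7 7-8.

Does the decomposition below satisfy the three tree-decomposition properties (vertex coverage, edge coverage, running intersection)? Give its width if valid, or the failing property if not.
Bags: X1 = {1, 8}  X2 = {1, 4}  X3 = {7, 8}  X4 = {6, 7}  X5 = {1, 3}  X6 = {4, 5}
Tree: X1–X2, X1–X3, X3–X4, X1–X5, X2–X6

No — vertex 2 appears in no bag.

A tree decomposition must satisfy three properties: every vertex lies in some bag; for every edge, both endpoints lie together in some bag; and for every vertex, the bags containing it form a connected subtree. Here vertex 2 appears in no bag, so the decomposition is invalid.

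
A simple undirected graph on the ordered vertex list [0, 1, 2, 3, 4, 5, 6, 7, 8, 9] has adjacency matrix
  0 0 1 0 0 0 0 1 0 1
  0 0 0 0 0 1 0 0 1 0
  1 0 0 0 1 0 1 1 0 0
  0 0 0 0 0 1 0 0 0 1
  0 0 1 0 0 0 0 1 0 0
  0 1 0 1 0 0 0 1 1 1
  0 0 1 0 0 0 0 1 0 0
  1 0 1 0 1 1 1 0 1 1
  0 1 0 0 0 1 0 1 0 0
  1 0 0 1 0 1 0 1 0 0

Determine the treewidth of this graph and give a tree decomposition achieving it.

The largest bag has 3 vertices, giving width 2; this decomposition certifies tw(G) ≤ 2. On the other hand G contains the 3-clique {1, 5, 8}. A clique must lie in a single bag of any decomposition, so no decomposition can have width below 2. Therefore the treewidth is 2.

Treewidth 2.
One such decomposition:
Bags: B1 = {2, 6, 7}  B2 = {0, 2, 7}  B3 = {2, 4, 7}  B4 = {0, 7, 9}  B5 = {5, 7, 9}  B6 = {5, 7, 8}  B7 = {1, 5, 8}  B8 = {3, 5, 9}
Tree: B1–B2, B2–B3, B2–B4, B4–B5, B5–B6, B6–B7, B5–B8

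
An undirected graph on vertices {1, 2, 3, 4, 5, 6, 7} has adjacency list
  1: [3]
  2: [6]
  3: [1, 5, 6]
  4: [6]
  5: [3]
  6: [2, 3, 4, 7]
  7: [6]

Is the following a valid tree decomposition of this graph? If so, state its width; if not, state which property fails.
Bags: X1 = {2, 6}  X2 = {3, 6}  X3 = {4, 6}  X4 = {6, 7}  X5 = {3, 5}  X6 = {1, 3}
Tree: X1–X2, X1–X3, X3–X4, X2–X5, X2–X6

Yes; width 1.

Vertex coverage: the bags together contain {1, 2, 3, 4, 5, 6, 7}, the full vertex set. Edge coverage: each edge of G has both endpoints in at least one bag. Running intersection: for every vertex, the bags containing it form a connected subtree. All three properties hold, so this is a valid tree decomposition of width max|bag| − 1 = 1, and hence tw(G) ≤ 1.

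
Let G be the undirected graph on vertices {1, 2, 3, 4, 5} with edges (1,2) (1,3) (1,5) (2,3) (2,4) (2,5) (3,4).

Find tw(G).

2

A width-2 tree decomposition is:
Bags: B1 = {1, 2, 3}  B2 = {2, 3, 4}  B3 = {1, 2, 5}
Tree: B1–B2, B1–B3
Each bag holds 3 vertices, so the decomposition has width 2, which upper-bounds the treewidth. Conversely, {1, 2, 3} is a clique of size 3, and the vertices of any clique must share a bag in every tree decomposition; so some bag has ≥ 3 vertices and tw(G) ≥ 2. Therefore the treewidth is 2.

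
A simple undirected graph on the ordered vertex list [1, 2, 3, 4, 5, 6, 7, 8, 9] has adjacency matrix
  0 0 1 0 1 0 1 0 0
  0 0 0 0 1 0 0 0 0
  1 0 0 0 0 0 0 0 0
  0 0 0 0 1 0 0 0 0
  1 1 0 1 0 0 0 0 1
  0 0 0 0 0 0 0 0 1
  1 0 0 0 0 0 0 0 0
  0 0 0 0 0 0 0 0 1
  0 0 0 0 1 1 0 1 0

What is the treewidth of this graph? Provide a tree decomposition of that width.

Every bag has size at most 2, so the width is 2 − 1 = 1 and tw(G) ≤ 1. Since G has at least one edge (e.g. 5–1), it is not an edgeless graph, so tw(G) ≥ 1. Hence tw(G) = 1 exactly.

Treewidth 1.
One such decomposition:
Bags: B1 = {1, 5}  B2 = {5, 9}  B3 = {4, 5}  B4 = {1, 7}  B5 = {6, 9}  B6 = {1, 3}  B7 = {8, 9}  B8 = {2, 5}
Tree: B1–B2, B2–B3, B1–B4, B2–B5, B1–B6, B2–B7, B2–B8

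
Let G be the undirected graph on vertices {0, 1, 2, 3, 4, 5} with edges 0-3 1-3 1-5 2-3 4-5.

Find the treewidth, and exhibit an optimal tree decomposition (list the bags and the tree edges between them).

The largest bag has 2 vertices, giving width 1; this decomposition certifies tw(G) ≤ 1. Since G has at least one edge (e.g. 1–5), it is not an edgeless graph, so tw(G) ≥ 1. Combining the bounds, tw(G) = 1.

Treewidth 1.
One optimal decomposition is:
Bags: B1 = {1, 5}  B2 = {1, 3}  B3 = {2, 3}  B4 = {4, 5}  B5 = {0, 3}
Tree: B1–B2, B2–B3, B1–B4, B2–B5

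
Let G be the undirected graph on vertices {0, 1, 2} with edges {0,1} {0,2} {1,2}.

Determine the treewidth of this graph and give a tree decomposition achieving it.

With just one bag of size 3, the width is 3 − 1 = 2, so tw(G) ≤ 2. Conversely, {0, 1, 2} is a clique of size 3, and the vertices of any clique must share a bag in every tree decomposition; so some bag has ≥ 3 vertices and tw(G) ≥ 2. Therefore the treewidth is 2.

Treewidth 2.
One optimal decomposition is:
Bags: B1 = {0, 1, 2}
Tree: (single bag)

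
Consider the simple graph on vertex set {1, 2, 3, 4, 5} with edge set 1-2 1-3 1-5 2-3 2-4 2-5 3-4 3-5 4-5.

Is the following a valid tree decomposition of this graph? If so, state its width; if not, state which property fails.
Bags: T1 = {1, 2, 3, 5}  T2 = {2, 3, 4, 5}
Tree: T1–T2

Checking the three conditions: (i) the bags cover all of {1, 2, 3, 4, 5}; (ii) for each edge, some bag contains both endpoints; (iii) the bags containing any fixed vertex form a subtree. All hold, so the decomposition is valid with width 4 − 1 = 3.

Yes; width 3.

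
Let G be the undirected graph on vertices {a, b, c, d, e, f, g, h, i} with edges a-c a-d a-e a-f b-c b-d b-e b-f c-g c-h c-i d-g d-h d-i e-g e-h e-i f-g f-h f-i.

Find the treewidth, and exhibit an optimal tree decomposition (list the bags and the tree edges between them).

Treewidth 4.
Bags: B1 = {c, d, e, f, h}  B2 = {a, c, d, e, f}  B3 = {b, c, d, e, f}  B4 = {c, d, e, f, g}  B5 = {c, d, e, f, i}
Tree: B1–B2, B2–B3, B3–B4, B4–B5

The largest bag has 5 vertices, giving width 4; this decomposition certifies tw(G) ≤ 4. For the lower bound: the 5 vertex sets {d,h}, {a,f}, {b,e}, {c}, {g} are disjoint, each induces a connected subgraph, and every pair is joined by at least one edge of G. Contracting each set to a single vertex therefore yields K_{5} as a minor, and since treewidth is minor-monotone, tw(G) ≥ tw(K_{5}) = 4. Therefore the treewidth is 4.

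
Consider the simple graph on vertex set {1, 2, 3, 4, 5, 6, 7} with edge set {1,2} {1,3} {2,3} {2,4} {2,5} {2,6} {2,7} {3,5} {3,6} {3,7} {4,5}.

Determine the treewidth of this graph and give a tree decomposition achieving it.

Treewidth 2.
Bags: B1 = {2, 3, 6}  B2 = {2, 3, 5}  B3 = {2, 4, 5}  B4 = {2, 3, 7}  B5 = {1, 2, 3}
Tree: B1–B2, B2–B3, B1–B4, B1–B5

The largest bag has 3 vertices, giving width 2; this decomposition certifies tw(G) ≤ 2. On the other hand G contains the 3-clique {1, 2, 3}. A clique must lie in a single bag of any decomposition, so no decomposition can have width below 2. The upper and lower bounds meet at 2, so that is the treewidth.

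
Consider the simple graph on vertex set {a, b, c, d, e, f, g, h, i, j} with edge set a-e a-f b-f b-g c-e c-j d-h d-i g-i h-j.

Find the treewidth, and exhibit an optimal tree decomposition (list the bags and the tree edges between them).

Each bag holds 3 vertices, so the decomposition has width 2, which upper-bounds the treewidth. The edges f–b–g–i–d–h–j–c–e–a–f form a cycle, so G is not a tree and its treewidth is at least 2. Hence tw(G) = 2 exactly.

Treewidth 2.
One such decomposition:
Bags: B1 = {b, f, g}  B2 = {f, g, i}  B3 = {d, f, i}  B4 = {d, f, h}  B5 = {f, h, j}  B6 = {c, f, j}  B7 = {c, e, f}  B8 = {a, e, f}
Tree: B1–B2, B2–B3, B3–B4, B4–B5, B5–B6, B6–B7, B7–B8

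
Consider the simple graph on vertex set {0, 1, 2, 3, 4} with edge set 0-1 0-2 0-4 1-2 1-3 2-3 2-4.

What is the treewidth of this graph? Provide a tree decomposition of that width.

Treewidth 2.
One optimal decomposition is:
Bags: B1 = {1, 2, 3}  B2 = {0, 1, 2}  B3 = {0, 2, 4}
Tree: B1–B2, B2–B3

Each bag holds 3 vertices, so the decomposition has width 2, which upper-bounds the treewidth. On the other hand G contains the 3-clique {0, 1, 2}. A clique must lie in a single bag of any decomposition, so no decomposition can have width below 2. The upper and lower bounds meet at 2, so that is the treewidth.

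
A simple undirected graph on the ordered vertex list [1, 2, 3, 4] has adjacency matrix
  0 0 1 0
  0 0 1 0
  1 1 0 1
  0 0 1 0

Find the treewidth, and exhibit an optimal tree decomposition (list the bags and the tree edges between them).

Treewidth 1.
One such decomposition:
Bags: B1 = {3, 4}  B2 = {1, 3}  B3 = {2, 3}
Tree: B1–B2, B2–B3

The largest bag has 2 vertices, giving width 1; this decomposition certifies tw(G) ≤ 1. G has an edge, so its treewidth is at least 1. Hence tw(G) = 1 exactly.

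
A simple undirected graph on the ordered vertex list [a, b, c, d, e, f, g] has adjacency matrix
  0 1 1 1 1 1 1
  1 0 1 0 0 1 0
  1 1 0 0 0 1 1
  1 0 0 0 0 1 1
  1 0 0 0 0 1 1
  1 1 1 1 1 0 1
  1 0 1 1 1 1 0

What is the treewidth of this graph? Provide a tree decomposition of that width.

Every bag has size at most 4, so the width is 4 − 1 = 3 and tw(G) ≤ 3. On the other hand G contains the 4-clique {a, d, f, g}. A clique must lie in a single bag of any decomposition, so no decomposition can have width below 3. Combining the bounds, tw(G) = 3.

Treewidth 3.
One such decomposition:
Bags: B1 = {a, c, f, g}  B2 = {a, d, f, g}  B3 = {a, e, f, g}  B4 = {a, b, c, f}
Tree: B1–B2, B1–B3, B1–B4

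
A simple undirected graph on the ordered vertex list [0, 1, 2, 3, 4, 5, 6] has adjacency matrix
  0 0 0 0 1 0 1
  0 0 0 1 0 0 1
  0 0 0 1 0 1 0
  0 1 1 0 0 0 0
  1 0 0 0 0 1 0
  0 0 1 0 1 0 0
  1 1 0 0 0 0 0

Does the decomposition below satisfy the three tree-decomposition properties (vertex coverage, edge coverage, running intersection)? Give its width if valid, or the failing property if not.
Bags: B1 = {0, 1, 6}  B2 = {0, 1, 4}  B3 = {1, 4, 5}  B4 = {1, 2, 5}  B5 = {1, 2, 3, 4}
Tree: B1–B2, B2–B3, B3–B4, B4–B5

No — bags containing vertex 4 are not connected in the tree.

A tree decomposition must satisfy three properties: every vertex lies in some bag; for every edge, both endpoints lie together in some bag; and for every vertex, the bags containing it form a connected subtree. Here bags containing vertex 4 are not connected in the tree, so the decomposition is invalid.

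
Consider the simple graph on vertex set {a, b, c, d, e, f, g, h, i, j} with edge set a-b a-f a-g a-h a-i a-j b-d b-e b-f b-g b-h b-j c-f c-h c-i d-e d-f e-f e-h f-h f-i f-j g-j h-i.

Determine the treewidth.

A width-3 tree decomposition is:
Bags: B1 = {b, e, f, h}  B2 = {b, d, e, f}  B3 = {a, b, f, h}  B4 = {a, f, h, i}  B5 = {a, b, f, j}  B6 = {c, f, h, i}  B7 = {a, b, g, j}
Tree: B1–B2, B1–B3, B3–B4, B3–B5, B4–B6, B5–B7
The largest bag has 4 vertices, giving width 3; this decomposition certifies tw(G) ≤ 3. For the lower bound, the 4 vertices {a, b, g, j} are pairwise adjacent, and any tree decomposition puts a clique entirely inside one bag — forcing width ≥ 3. Therefore the treewidth is 3.

3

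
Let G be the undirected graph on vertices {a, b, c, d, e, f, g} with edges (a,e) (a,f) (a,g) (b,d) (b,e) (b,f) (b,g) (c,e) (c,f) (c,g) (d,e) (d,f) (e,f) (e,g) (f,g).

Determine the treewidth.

3

A width-3 tree decomposition is:
Bags: B1 = {a, e, f, g}  B2 = {b, e, f, g}  B3 = {c, e, f, g}  B4 = {b, d, e, f}
Tree: B1–B2, B1–B3, B2–B4
Every bag has size at most 4, so the width is 4 − 1 = 3 and tw(G) ≤ 3. For the lower bound, the 4 vertices {b, d, e, f} are pairwise adjacent, and any tree decomposition puts a clique entirely inside one bag — forcing width ≥ 3. Hence tw(G) = 3 exactly.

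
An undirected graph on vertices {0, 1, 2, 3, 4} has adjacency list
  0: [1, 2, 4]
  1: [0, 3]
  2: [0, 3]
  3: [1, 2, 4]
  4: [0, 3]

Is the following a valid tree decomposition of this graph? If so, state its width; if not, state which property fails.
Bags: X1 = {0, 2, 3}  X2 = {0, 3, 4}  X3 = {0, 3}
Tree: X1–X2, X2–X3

No — vertex 1 appears in no bag.

A tree decomposition must satisfy three properties: every vertex lies in some bag; for every edge, both endpoints lie together in some bag; and for every vertex, the bags containing it form a connected subtree. Here vertex 1 appears in no bag, so the decomposition is invalid.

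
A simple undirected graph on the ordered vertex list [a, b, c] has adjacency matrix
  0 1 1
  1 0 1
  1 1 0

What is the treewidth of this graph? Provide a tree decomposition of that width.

Treewidth 2.
One such decomposition:
Bags: B1 = {a, b, c}
Tree: (single bag)

A single bag containing all 3 vertices is trivially a valid decomposition of width 2. For the lower bound, the 3 vertices {a, b, c} are pairwise adjacent, and any tree decomposition puts a clique entirely inside one bag — forcing width ≥ 2. The upper and lower bounds meet at 2, so that is the treewidth.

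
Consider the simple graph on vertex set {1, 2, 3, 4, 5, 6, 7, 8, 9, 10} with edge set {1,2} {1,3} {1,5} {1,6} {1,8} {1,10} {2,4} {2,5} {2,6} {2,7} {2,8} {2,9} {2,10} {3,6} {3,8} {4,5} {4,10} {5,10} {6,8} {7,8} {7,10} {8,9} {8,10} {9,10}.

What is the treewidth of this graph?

3

A width-3 tree decomposition is:
Bags: B1 = {1, 2, 8, 10}  B2 = {1, 2, 6, 8}  B3 = {1, 2, 5, 10}  B4 = {2, 8, 9, 10}  B5 = {2, 7, 8, 10}  B6 = {2, 4, 5, 10}  B7 = {1, 3, 6, 8}
Tree: B1–B2, B1–B3, B1–B4, B1–B5, B3–B6, B2–B7
Each bag holds 4 vertices, so the decomposition has width 3, which upper-bounds the treewidth. Conversely, {1, 2, 8, 10} is a clique of size 4, and the vertices of any clique must share a bag in every tree decomposition; so some bag has ≥ 4 vertices and tw(G) ≥ 3. Therefore the treewidth is 3.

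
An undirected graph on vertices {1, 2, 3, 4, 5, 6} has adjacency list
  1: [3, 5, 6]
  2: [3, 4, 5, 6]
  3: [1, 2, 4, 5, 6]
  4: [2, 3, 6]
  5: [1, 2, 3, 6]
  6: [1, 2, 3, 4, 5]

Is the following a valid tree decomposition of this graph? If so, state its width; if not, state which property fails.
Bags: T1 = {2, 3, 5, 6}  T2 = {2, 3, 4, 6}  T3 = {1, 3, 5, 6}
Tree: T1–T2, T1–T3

Every vertex of G appears in some bag (union = {1, 2, 3, 4, 5, 6}); every edge is covered by a bag; and for each vertex v the set of bags containing v is connected in the bag tree. The decomposition is therefore valid. The largest bag has 4 vertices, so the width is 3.

Yes; width 3.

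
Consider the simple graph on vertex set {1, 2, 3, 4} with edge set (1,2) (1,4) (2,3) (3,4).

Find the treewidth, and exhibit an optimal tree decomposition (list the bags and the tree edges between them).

Every bag has size at most 3, so the width is 3 − 1 = 2 and tw(G) ≤ 2. The edges 4–3–2–1–4 form a cycle, so G is not a tree and its treewidth is at least 2. The upper and lower bounds meet at 2, so that is the treewidth.

Treewidth 2.
Bags: B1 = {2, 3, 4}  B2 = {1, 2, 4}
Tree: B1–B2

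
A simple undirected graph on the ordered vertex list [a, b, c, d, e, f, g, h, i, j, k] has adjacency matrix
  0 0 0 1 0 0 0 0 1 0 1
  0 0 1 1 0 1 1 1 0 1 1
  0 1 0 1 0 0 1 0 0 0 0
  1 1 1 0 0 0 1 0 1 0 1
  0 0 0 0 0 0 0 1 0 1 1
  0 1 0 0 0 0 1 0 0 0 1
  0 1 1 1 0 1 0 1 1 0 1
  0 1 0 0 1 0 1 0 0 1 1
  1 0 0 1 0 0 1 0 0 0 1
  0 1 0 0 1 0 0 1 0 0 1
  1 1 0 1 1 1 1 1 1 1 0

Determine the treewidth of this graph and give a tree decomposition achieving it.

Each bag holds 4 vertices, so the decomposition has width 3, which upper-bounds the treewidth. Conversely, {b, c, d, g} is a clique of size 4, and the vertices of any clique must share a bag in every tree decomposition; so some bag has ≥ 4 vertices and tw(G) ≥ 3. Combining the bounds, tw(G) = 3.

Treewidth 3.
One such decomposition:
Bags: B1 = {b, d, g, k}  B2 = {b, c, d, g}  B3 = {d, g, i, k}  B4 = {b, f, g, k}  B5 = {b, g, h, k}  B6 = {b, h, j, k}  B7 = {e, h, j, k}  B8 = {a, d, i, k}
Tree: B1–B2, B1–B3, B1–B4, B1–B5, B5–B6, B6–B7, B3–B8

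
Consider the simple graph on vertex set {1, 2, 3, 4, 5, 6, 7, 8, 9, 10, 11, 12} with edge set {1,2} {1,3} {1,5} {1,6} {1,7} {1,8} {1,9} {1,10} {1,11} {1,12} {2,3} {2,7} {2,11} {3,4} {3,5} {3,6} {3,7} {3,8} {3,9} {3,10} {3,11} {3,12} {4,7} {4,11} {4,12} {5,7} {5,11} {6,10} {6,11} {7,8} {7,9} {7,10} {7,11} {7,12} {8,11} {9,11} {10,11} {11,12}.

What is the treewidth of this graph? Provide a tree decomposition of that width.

Each bag holds 5 vertices, so the decomposition has width 4, which upper-bounds the treewidth. For the lower bound, the 5 vertices {1, 3, 6, 10, 11} are pairwise adjacent, and any tree decomposition puts a clique entirely inside one bag — forcing width ≥ 4. Combining the bounds, tw(G) = 4.

Treewidth 4.
One such decomposition:
Bags: B1 = {1, 3, 7, 10, 11}  B2 = {1, 2, 3, 7, 11}  B3 = {1, 3, 6, 10, 11}  B4 = {1, 3, 5, 7, 11}  B5 = {1, 3, 7, 8, 11}  B6 = {1, 3, 7, 11, 12}  B7 = {3, 4, 7, 11, 12}  B8 = {1, 3, 7, 9, 11}
Tree: B1–B2, B1–B3, B2–B4, B2–B5, B5–B6, B6–B7, B4–B8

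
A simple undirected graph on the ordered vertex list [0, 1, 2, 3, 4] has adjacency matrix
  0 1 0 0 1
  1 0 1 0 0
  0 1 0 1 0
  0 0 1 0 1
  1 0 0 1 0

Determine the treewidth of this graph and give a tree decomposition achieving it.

Treewidth 2.
Bags: B1 = {2, 3, 4}  B2 = {0, 2, 4}  B3 = {0, 1, 2}
Tree: B1–B2, B2–B3

Each bag holds 3 vertices, so the decomposition has width 2, which upper-bounds the treewidth. The edges 2–3–4–0–1–2 form a cycle, so G is not a tree and its treewidth is at least 2. Therefore the treewidth is 2.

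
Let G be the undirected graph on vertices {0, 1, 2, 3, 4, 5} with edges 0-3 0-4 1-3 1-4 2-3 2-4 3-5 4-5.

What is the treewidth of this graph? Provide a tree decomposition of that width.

Every bag has size at most 3, so the width is 3 − 1 = 2 and tw(G) ≤ 2. For the lower bound, G contains the cycle 2–3–0–4–2, so G is not a forest; only forests have treewidth ≤ 1, hence tw(G) ≥ 2. Combining the bounds, tw(G) = 2.

Treewidth 2.
One such decomposition:
Bags: B1 = {2, 3, 4}  B2 = {0, 3, 4}  B3 = {3, 4, 5}  B4 = {1, 3, 4}
Tree: B1–B2, B2–B3, B3–B4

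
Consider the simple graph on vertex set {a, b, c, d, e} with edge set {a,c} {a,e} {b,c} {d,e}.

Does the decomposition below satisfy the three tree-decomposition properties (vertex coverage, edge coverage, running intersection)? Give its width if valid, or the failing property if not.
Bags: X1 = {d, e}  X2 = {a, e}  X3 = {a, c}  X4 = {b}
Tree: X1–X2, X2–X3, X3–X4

No — edge (c,b) lies in no bag.

A tree decomposition must satisfy three properties: every vertex lies in some bag; for every edge, both endpoints lie together in some bag; and for every vertex, the bags containing it form a connected subtree. Here edge (c,b) lies in no bag, so the decomposition is invalid.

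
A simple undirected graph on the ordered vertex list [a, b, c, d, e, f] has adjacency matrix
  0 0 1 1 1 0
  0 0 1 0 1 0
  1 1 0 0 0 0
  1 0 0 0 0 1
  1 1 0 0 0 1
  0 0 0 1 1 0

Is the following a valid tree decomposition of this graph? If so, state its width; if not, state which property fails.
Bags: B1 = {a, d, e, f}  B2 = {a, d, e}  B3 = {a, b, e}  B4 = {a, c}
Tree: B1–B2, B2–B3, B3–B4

No — edge (b,c) lies in no bag.

A tree decomposition must satisfy three properties: every vertex lies in some bag; for every edge, both endpoints lie together in some bag; and for every vertex, the bags containing it form a connected subtree. Here edge (b,c) lies in no bag, so the decomposition is invalid.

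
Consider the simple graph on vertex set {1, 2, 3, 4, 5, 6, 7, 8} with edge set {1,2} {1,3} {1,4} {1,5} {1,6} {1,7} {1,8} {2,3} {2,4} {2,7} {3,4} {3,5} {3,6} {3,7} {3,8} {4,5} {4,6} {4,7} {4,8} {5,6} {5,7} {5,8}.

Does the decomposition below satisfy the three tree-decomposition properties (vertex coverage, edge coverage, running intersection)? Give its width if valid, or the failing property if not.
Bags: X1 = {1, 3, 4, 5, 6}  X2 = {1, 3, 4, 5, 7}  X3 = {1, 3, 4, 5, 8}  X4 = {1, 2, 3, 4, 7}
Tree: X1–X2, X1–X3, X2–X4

Checking the three conditions: (i) the bags cover all of {1, 2, 3, 4, 5, 6, 7, 8}; (ii) for each edge, some bag contains both endpoints; (iii) the bags containing any fixed vertex form a subtree. All hold, so the decomposition is valid with width 5 − 1 = 4.

Yes; width 4.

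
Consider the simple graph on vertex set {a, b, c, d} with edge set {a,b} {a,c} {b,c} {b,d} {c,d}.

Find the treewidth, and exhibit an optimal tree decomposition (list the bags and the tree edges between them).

Treewidth 2.
One optimal decomposition is:
Bags: B1 = {b, c, d}  B2 = {a, b, c}
Tree: B1–B2

The largest bag has 3 vertices, giving width 2; this decomposition certifies tw(G) ≤ 2. Conversely, {b, c, d} is a clique of size 3, and the vertices of any clique must share a bag in every tree decomposition; so some bag has ≥ 3 vertices and tw(G) ≥ 2. Combining the bounds, tw(G) = 2.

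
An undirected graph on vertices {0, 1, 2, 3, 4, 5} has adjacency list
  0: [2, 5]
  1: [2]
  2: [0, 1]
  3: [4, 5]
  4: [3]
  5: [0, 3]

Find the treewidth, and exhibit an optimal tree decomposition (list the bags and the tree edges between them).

Each bag holds 2 vertices, so the decomposition has width 1, which upper-bounds the treewidth. Any graph with an edge has treewidth ≥ 1, and G has the edge 1–2. Hence tw(G) = 1 exactly.

Treewidth 1.
Bags: B1 = {1, 2}  B2 = {0, 2}  B3 = {0, 5}  B4 = {3, 5}  B5 = {3, 4}
Tree: B1–B2, B2–B3, B3–B4, B4–B5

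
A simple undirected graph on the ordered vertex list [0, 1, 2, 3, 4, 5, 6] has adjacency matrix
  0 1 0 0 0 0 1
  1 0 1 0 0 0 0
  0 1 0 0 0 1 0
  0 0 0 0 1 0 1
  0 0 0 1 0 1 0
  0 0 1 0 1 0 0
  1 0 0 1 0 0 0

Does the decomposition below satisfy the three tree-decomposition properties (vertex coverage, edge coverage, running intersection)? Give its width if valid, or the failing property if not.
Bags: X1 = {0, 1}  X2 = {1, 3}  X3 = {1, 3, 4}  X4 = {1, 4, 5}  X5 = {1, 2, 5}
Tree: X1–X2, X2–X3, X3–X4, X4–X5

No — vertex 6 appears in no bag.

A tree decomposition must satisfy three properties: every vertex lies in some bag; for every edge, both endpoints lie together in some bag; and for every vertex, the bags containing it form a connected subtree. Here vertex 6 appears in no bag, so the decomposition is invalid.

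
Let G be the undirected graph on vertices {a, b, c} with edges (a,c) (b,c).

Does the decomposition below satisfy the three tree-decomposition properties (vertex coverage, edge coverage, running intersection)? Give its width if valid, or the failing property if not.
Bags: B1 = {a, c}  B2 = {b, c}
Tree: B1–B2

Every vertex of G appears in some bag (union = {a, b, c}); every edge is covered by a bag; and for each vertex v the set of bags containing v is connected in the bag tree. The decomposition is therefore valid. The largest bag has 2 vertices, so the width is 1.

Yes; width 1.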